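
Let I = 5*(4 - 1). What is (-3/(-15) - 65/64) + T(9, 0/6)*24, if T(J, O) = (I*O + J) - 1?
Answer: 61179/320 ≈ 191.18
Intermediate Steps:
I = 15 (I = 5*3 = 15)
T(J, O) = -1 + J + 15*O (T(J, O) = (15*O + J) - 1 = (J + 15*O) - 1 = -1 + J + 15*O)
(-3/(-15) - 65/64) + T(9, 0/6)*24 = (-3/(-15) - 65/64) + (-1 + 9 + 15*(0/6))*24 = (-3*(-1/15) - 65*1/64) + (-1 + 9 + 15*(0*(1/6)))*24 = (1/5 - 65/64) + (-1 + 9 + 15*0)*24 = -261/320 + (-1 + 9 + 0)*24 = -261/320 + 8*24 = -261/320 + 192 = 61179/320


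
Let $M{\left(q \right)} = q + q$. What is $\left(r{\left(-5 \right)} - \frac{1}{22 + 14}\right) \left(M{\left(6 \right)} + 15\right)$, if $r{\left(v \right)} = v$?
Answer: $- \frac{543}{4} \approx -135.75$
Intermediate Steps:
$M{\left(q \right)} = 2 q$
$\left(r{\left(-5 \right)} - \frac{1}{22 + 14}\right) \left(M{\left(6 \right)} + 15\right) = \left(-5 - \frac{1}{22 + 14}\right) \left(2 \cdot 6 + 15\right) = \left(-5 - \frac{1}{36}\right) \left(12 + 15\right) = \left(-5 - \frac{1}{36}\right) 27 = \left(- \frac{181}{36}\right) 27 = - \frac{543}{4}$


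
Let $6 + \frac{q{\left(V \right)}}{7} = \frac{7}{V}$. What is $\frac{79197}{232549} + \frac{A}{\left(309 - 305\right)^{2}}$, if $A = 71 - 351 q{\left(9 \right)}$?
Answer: $\frac{1500807175}{1860392} \approx 806.72$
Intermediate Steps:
$q{\left(V \right)} = -42 + \frac{49}{V}$ ($q{\left(V \right)} = -42 + 7 \frac{7}{V} = -42 + \frac{49}{V}$)
$A = 12902$ ($A = 71 - 351 \left(-42 + \frac{49}{9}\right) = 71 - -12831 = 71 + 12831 = 12902$)
$\frac{79197}{232549} + \frac{A}{\left(309 - 305\right)^{2}} = \frac{79197}{232549} + \frac{12902}{\left(309 - 305\right)^{2}} = 79197 \cdot \frac{1}{232549} + \frac{12902}{4^{2}} = \frac{79197}{232549} + \frac{12902}{16} = \frac{79197}{232549} + 12902 \cdot \frac{1}{16} = \frac{79197}{232549} + \frac{6451}{8} = \frac{1500807175}{1860392}$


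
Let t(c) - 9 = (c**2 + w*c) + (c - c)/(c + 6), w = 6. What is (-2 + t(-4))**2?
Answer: 1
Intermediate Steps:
t(c) = 9 + c**2 + 6*c (t(c) = 9 + ((c**2 + 6*c) + (c - c)/(c + 6)) = 9 + ((c**2 + 6*c) + 0/(6 + c)) = 9 + ((c**2 + 6*c) + 0) = 9 + (c**2 + 6*c) = 9 + c**2 + 6*c)
(-2 + t(-4))**2 = (-2 + (9 + (-4)**2 + 6*(-4)))**2 = (-2 + (9 + 16 - 24))**2 = (-2 + 1)**2 = (-1)**2 = 1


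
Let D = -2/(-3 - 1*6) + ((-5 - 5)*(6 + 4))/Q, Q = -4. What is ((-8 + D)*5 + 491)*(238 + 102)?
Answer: 1765960/9 ≈ 1.9622e+5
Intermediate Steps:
D = 227/9 (D = -2/(-3 - 1*6) + ((-5 - 5)*(6 + 4))/(-4) = -2/(-3 - 6) - 10*10*(-¼) = -2/(-9) - 100*(-¼) = -2*(-⅑) + 25 = 2/9 + 25 = 227/9 ≈ 25.222)
((-8 + D)*5 + 491)*(238 + 102) = ((-8 + 227/9)*5 + 491)*(238 + 102) = ((155/9)*5 + 491)*340 = (775/9 + 491)*340 = (5194/9)*340 = 1765960/9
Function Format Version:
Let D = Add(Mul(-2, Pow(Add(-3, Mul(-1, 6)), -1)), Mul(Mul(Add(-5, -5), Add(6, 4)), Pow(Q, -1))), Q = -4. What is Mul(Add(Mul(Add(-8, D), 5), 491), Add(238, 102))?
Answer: Rational(1765960, 9) ≈ 1.9622e+5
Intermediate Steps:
D = Rational(227, 9) (D = Add(Mul(-2, Pow(Add(-3, Mul(-1, 6)), -1)), Mul(Mul(Add(-5, -5), Add(6, 4)), Pow(-4, -1))) = Add(Mul(-2, Pow(Add(-3, -6), -1)), Mul(Mul(-10, 10), Rational(-1, 4))) = Add(Mul(-2, Pow(-9, -1)), Mul(-100, Rational(-1, 4))) = Add(Mul(-2, Rational(-1, 9)), 25) = Add(Rational(2, 9), 25) = Rational(227, 9) ≈ 25.222)
Mul(Add(Mul(Add(-8, D), 5), 491), Add(238, 102)) = Mul(Add(Mul(Add(-8, Rational(227, 9)), 5), 491), Add(238, 102)) = Mul(Add(Mul(Rational(155, 9), 5), 491), 340) = Mul(Add(Rational(775, 9), 491), 340) = Mul(Rational(5194, 9), 340) = Rational(1765960, 9)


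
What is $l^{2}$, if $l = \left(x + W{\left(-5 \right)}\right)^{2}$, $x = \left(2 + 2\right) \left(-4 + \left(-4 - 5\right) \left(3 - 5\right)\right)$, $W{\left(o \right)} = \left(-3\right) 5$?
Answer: $2825761$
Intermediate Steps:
$W{\left(o \right)} = -15$
$x = 56$ ($x = 4 \left(-4 - -18\right) = 4 \left(-4 + 18\right) = 4 \cdot 14 = 56$)
$l = 1681$ ($l = \left(56 - 15\right)^{2} = 41^{2} = 1681$)
$l^{2} = 1681^{2} = 2825761$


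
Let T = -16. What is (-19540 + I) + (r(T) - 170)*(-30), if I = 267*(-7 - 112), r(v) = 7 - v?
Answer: -46903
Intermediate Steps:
I = -31773 (I = 267*(-119) = -31773)
(-19540 + I) + (r(T) - 170)*(-30) = (-19540 - 31773) + ((7 - 1*(-16)) - 170)*(-30) = -51313 + ((7 + 16) - 170)*(-30) = -51313 + (23 - 170)*(-30) = -51313 - 147*(-30) = -51313 + 4410 = -46903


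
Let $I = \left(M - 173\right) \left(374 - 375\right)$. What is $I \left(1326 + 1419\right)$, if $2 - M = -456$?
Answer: $-782325$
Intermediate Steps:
$M = 458$ ($M = 2 - -456 = 2 + 456 = 458$)
$I = -285$ ($I = \left(458 - 173\right) \left(374 - 375\right) = 285 \left(-1\right) = -285$)
$I \left(1326 + 1419\right) = - 285 \left(1326 + 1419\right) = \left(-285\right) 2745 = -782325$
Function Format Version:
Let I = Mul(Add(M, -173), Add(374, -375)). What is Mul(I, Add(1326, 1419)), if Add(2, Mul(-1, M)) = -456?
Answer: -782325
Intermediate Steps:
M = 458 (M = Add(2, Mul(-1, -456)) = Add(2, 456) = 458)
I = -285 (I = Mul(Add(458, -173), Add(374, -375)) = Mul(285, -1) = -285)
Mul(I, Add(1326, 1419)) = Mul(-285, Add(1326, 1419)) = Mul(-285, 2745) = -782325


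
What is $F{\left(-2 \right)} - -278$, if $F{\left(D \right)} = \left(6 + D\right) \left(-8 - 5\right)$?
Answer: $226$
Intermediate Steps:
$F{\left(D \right)} = -78 - 13 D$ ($F{\left(D \right)} = \left(6 + D\right) \left(-13\right) = -78 - 13 D$)
$F{\left(-2 \right)} - -278 = \left(-78 - -26\right) - -278 = \left(-78 + 26\right) + 278 = -52 + 278 = 226$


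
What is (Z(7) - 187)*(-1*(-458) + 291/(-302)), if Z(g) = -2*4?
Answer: -26914875/302 ≈ -89122.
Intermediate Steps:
Z(g) = -8
(Z(7) - 187)*(-1*(-458) + 291/(-302)) = (-8 - 187)*(-1*(-458) + 291/(-302)) = -195*(458 + 291*(-1/302)) = -195*(458 - 291/302) = -195*138025/302 = -26914875/302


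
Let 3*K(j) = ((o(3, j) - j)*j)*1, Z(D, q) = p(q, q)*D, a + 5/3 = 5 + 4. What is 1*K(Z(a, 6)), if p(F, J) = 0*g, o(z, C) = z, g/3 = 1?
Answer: 0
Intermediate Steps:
g = 3 (g = 3*1 = 3)
a = 22/3 (a = -5/3 + (5 + 4) = -5/3 + 9 = 22/3 ≈ 7.3333)
p(F, J) = 0 (p(F, J) = 0*3 = 0)
Z(D, q) = 0 (Z(D, q) = 0*D = 0)
K(j) = j*(3 - j)/3 (K(j) = (((3 - j)*j)*1)/3 = ((j*(3 - j))*1)/3 = (j*(3 - j))/3 = j*(3 - j)/3)
1*K(Z(a, 6)) = 1*((⅓)*0*(3 - 1*0)) = 1*((⅓)*0*(3 + 0)) = 1*((⅓)*0*3) = 1*0 = 0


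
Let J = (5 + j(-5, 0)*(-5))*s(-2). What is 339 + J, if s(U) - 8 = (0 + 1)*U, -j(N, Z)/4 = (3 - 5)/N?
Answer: 417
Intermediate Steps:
j(N, Z) = 8/N (j(N, Z) = -4*(3 - 5)/N = -(-8)/N = 8/N)
s(U) = 8 + U (s(U) = 8 + (0 + 1)*U = 8 + 1*U = 8 + U)
J = 78 (J = (5 + (8/(-5))*(-5))*(8 - 2) = (5 + (8*(-1/5))*(-5))*6 = (5 - 8/5*(-5))*6 = (5 + 8)*6 = 13*6 = 78)
339 + J = 339 + 78 = 417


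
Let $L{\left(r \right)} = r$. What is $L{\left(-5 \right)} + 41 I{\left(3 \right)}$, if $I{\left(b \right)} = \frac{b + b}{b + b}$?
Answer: $36$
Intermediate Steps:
$I{\left(b \right)} = 1$ ($I{\left(b \right)} = \frac{2 b}{2 b} = 2 b \frac{1}{2 b} = 1$)
$L{\left(-5 \right)} + 41 I{\left(3 \right)} = -5 + 41 \cdot 1 = -5 + 41 = 36$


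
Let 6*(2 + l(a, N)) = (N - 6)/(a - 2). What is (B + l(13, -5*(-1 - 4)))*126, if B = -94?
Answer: -132657/11 ≈ -12060.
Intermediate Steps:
l(a, N) = -2 + (-6 + N)/(6*(-2 + a)) (l(a, N) = -2 + ((N - 6)/(a - 2))/6 = -2 + ((-6 + N)/(-2 + a))/6 = -2 + (-6 + N)/(6*(-2 + a)))
(B + l(13, -5*(-1 - 4)))*126 = (-94 + (18 - 5*(-1 - 4) - 12*13)/(6*(-2 + 13)))*126 = (-94 + (1/6)*(18 - 5*(-5) - 156)/11)*126 = (-94 + (1/6)*(1/11)*(18 + 25 - 156))*126 = (-94 + (1/6)*(1/11)*(-113))*126 = (-94 - 113/66)*126 = -6317/66*126 = -132657/11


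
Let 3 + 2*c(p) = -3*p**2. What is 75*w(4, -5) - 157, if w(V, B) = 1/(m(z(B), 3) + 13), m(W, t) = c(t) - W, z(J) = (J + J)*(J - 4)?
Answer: -14519/92 ≈ -157.82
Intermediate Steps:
z(J) = 2*J*(-4 + J) (z(J) = (2*J)*(-4 + J) = 2*J*(-4 + J))
c(p) = -3/2 - 3*p**2/2 (c(p) = -3/2 + (-3*p**2)/2 = -3/2 - 3*p**2/2)
m(W, t) = -3/2 - W - 3*t**2/2 (m(W, t) = (-3/2 - 3*t**2/2) - W = -3/2 - W - 3*t**2/2)
w(V, B) = 1/(-2 - 2*B*(-4 + B)) (w(V, B) = 1/((-3/2 - 2*B*(-4 + B) - 3/2*3**2) + 13) = 1/((-3/2 - 2*B*(-4 + B) - 3/2*9) + 13) = 1/((-3/2 - 2*B*(-4 + B) - 27/2) + 13) = 1/((-15 - 2*B*(-4 + B)) + 13) = 1/(-2 - 2*B*(-4 + B)))
75*w(4, -5) - 157 = 75*(-1/(2 + 2*(-5)*(-4 - 5))) - 157 = 75*(-1/(2 + 2*(-5)*(-9))) - 157 = 75*(-1/(2 + 90)) - 157 = 75*(-1/92) - 157 = -75/92 - 157 = -14519/92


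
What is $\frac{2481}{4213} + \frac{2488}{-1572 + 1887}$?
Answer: $\frac{11263459}{1327095} \approx 8.4873$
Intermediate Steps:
$\frac{2481}{4213} + \frac{2488}{-1572 + 1887} = 2481 \cdot \frac{1}{4213} + \frac{2488}{315} = \frac{2481}{4213} + 2488 \cdot \frac{1}{315} = \frac{2481}{4213} + \frac{2488}{315} = \frac{11263459}{1327095}$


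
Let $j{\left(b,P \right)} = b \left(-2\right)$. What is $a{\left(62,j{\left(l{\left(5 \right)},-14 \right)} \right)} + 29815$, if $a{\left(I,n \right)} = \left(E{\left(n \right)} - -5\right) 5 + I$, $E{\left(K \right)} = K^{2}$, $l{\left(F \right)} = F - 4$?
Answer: $29922$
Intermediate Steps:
$l{\left(F \right)} = -4 + F$
$j{\left(b,P \right)} = - 2 b$
$a{\left(I,n \right)} = 25 + I + 5 n^{2}$ ($a{\left(I,n \right)} = \left(n^{2} - -5\right) 5 + I = \left(n^{2} + 5\right) 5 + I = \left(5 + n^{2}\right) 5 + I = \left(25 + 5 n^{2}\right) + I = 25 + I + 5 n^{2}$)
$a{\left(62,j{\left(l{\left(5 \right)},-14 \right)} \right)} + 29815 = \left(25 + 62 + 5 \left(- 2 \left(-4 + 5\right)\right)^{2}\right) + 29815 = \left(25 + 62 + 5 \left(\left(-2\right) 1\right)^{2}\right) + 29815 = \left(25 + 62 + 5 \left(-2\right)^{2}\right) + 29815 = \left(25 + 62 + 5 \cdot 4\right) + 29815 = \left(25 + 62 + 20\right) + 29815 = 107 + 29815 = 29922$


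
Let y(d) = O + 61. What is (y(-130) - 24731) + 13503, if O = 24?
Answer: -11143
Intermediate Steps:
y(d) = 85 (y(d) = 24 + 61 = 85)
(y(-130) - 24731) + 13503 = (85 - 24731) + 13503 = -24646 + 13503 = -11143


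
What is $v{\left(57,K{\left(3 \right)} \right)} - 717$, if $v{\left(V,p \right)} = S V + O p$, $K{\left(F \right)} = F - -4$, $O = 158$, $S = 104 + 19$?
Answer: $7400$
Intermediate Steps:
$S = 123$
$K{\left(F \right)} = 4 + F$ ($K{\left(F \right)} = F + 4 = 4 + F$)
$v{\left(V,p \right)} = 123 V + 158 p$
$v{\left(57,K{\left(3 \right)} \right)} - 717 = \left(123 \cdot 57 + 158 \left(4 + 3\right)\right) - 717 = \left(7011 + 158 \cdot 7\right) - 717 = \left(7011 + 1106\right) - 717 = 8117 - 717 = 7400$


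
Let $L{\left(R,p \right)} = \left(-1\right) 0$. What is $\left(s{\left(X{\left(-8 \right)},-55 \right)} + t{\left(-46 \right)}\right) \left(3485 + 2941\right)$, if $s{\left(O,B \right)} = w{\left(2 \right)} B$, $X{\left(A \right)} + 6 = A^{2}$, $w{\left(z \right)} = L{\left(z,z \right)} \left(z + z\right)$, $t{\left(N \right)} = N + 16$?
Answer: $-192780$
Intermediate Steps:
$L{\left(R,p \right)} = 0$
$t{\left(N \right)} = 16 + N$
$w{\left(z \right)} = 0$ ($w{\left(z \right)} = 0 \left(z + z\right) = 0 \cdot 2 z = 0$)
$X{\left(A \right)} = -6 + A^{2}$
$s{\left(O,B \right)} = 0$ ($s{\left(O,B \right)} = 0 B = 0$)
$\left(s{\left(X{\left(-8 \right)},-55 \right)} + t{\left(-46 \right)}\right) \left(3485 + 2941\right) = \left(0 + \left(16 - 46\right)\right) \left(3485 + 2941\right) = \left(0 - 30\right) 6426 = \left(-30\right) 6426 = -192780$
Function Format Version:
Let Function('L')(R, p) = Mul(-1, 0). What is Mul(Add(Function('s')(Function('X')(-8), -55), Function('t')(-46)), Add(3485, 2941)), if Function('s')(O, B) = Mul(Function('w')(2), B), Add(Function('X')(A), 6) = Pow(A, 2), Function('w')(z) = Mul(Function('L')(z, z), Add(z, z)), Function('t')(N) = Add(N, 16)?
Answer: -192780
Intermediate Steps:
Function('L')(R, p) = 0
Function('t')(N) = Add(16, N)
Function('w')(z) = 0 (Function('w')(z) = Mul(0, Add(z, z)) = Mul(0, Mul(2, z)) = 0)
Function('X')(A) = Add(-6, Pow(A, 2))
Function('s')(O, B) = 0 (Function('s')(O, B) = Mul(0, B) = 0)
Mul(Add(Function('s')(Function('X')(-8), -55), Function('t')(-46)), Add(3485, 2941)) = Mul(Add(0, Add(16, -46)), Add(3485, 2941)) = Mul(Add(0, -30), 6426) = Mul(-30, 6426) = -192780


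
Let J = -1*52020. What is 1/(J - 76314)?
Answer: -1/128334 ≈ -7.7922e-6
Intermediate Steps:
J = -52020
1/(J - 76314) = 1/(-52020 - 76314) = 1/(-128334) = -1/128334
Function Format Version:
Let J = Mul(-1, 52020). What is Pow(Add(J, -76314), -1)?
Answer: Rational(-1, 128334) ≈ -7.7922e-6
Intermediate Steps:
J = -52020
Pow(Add(J, -76314), -1) = Pow(Add(-52020, -76314), -1) = Pow(-128334, -1) = Rational(-1, 128334)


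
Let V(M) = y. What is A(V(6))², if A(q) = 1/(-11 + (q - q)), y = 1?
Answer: 1/121 ≈ 0.0082645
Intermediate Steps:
V(M) = 1
A(q) = -1/11 (A(q) = 1/(-11 + 0) = 1/(-11) = -1/11)
A(V(6))² = (-1/11)² = 1/121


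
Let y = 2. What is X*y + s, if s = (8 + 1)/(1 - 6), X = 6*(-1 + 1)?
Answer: -9/5 ≈ -1.8000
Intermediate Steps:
X = 0 (X = 6*0 = 0)
s = -9/5 (s = 9/(-5) = 9*(-⅕) = -9/5 ≈ -1.8000)
X*y + s = 0*2 - 9/5 = 0 - 9/5 = -9/5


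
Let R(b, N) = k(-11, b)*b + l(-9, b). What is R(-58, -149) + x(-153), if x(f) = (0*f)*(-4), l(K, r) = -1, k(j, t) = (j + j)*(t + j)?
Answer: -88045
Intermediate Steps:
k(j, t) = 2*j*(j + t) (k(j, t) = (2*j)*(j + t) = 2*j*(j + t))
x(f) = 0 (x(f) = 0*(-4) = 0)
R(b, N) = -1 + b*(242 - 22*b) (R(b, N) = (2*(-11)*(-11 + b))*b - 1 = (242 - 22*b)*b - 1 = b*(242 - 22*b) - 1 = -1 + b*(242 - 22*b))
R(-58, -149) + x(-153) = (-1 - 22*(-58)*(-11 - 58)) + 0 = (-1 - 22*(-58)*(-69)) + 0 = (-1 - 88044) + 0 = -88045 + 0 = -88045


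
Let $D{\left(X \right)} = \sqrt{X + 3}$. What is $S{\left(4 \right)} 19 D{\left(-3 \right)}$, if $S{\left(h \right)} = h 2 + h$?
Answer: $0$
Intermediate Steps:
$S{\left(h \right)} = 3 h$ ($S{\left(h \right)} = 2 h + h = 3 h$)
$D{\left(X \right)} = \sqrt{3 + X}$
$S{\left(4 \right)} 19 D{\left(-3 \right)} = 3 \cdot 4 \cdot 19 \sqrt{3 - 3} = 12 \cdot 19 \sqrt{0} = 228 \cdot 0 = 0$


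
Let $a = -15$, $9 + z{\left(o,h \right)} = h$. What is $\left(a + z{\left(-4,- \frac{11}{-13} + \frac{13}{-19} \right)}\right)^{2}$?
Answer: $\frac{34668544}{61009} \approx 568.25$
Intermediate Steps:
$z{\left(o,h \right)} = -9 + h$
$\left(a + z{\left(-4,- \frac{11}{-13} + \frac{13}{-19} \right)}\right)^{2} = \left(-15 + \left(-9 + \left(- \frac{11}{-13} + \frac{13}{-19}\right)\right)\right)^{2} = \left(-15 + \left(-9 + \left(\left(-11\right) \left(- \frac{1}{13}\right) + 13 \left(- \frac{1}{19}\right)\right)\right)\right)^{2} = \left(-15 + \left(-9 + \left(\frac{11}{13} - \frac{13}{19}\right)\right)\right)^{2} = \left(-15 + \left(-9 + \frac{40}{247}\right)\right)^{2} = \left(-15 - \frac{2183}{247}\right)^{2} = \left(- \frac{5888}{247}\right)^{2} = \frac{34668544}{61009}$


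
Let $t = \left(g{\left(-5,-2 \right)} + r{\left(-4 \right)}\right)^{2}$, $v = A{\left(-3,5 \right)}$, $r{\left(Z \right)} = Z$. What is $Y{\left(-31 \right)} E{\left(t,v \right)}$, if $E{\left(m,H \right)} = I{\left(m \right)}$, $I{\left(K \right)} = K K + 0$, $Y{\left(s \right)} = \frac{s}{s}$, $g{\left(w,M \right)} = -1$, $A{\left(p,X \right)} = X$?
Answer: $625$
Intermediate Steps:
$v = 5$
$Y{\left(s \right)} = 1$
$t = 25$ ($t = \left(-1 - 4\right)^{2} = \left(-5\right)^{2} = 25$)
$I{\left(K \right)} = K^{2}$ ($I{\left(K \right)} = K^{2} + 0 = K^{2}$)
$E{\left(m,H \right)} = m^{2}$
$Y{\left(-31 \right)} E{\left(t,v \right)} = 1 \cdot 25^{2} = 1 \cdot 625 = 625$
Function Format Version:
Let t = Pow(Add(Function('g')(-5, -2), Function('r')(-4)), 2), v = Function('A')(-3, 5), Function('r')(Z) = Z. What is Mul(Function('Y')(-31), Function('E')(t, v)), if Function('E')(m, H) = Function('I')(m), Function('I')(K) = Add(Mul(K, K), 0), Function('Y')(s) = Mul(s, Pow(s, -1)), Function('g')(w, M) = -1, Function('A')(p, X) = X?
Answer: 625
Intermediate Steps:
v = 5
Function('Y')(s) = 1
t = 25 (t = Pow(Add(-1, -4), 2) = Pow(-5, 2) = 25)
Function('I')(K) = Pow(K, 2) (Function('I')(K) = Add(Pow(K, 2), 0) = Pow(K, 2))
Function('E')(m, H) = Pow(m, 2)
Mul(Function('Y')(-31), Function('E')(t, v)) = Mul(1, Pow(25, 2)) = Mul(1, 625) = 625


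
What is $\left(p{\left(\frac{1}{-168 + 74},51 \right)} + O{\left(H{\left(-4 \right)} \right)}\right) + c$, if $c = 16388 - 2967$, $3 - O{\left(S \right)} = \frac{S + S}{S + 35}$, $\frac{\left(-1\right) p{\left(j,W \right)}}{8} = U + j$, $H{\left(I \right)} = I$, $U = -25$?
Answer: $\frac{19850668}{1457} \approx 13624.0$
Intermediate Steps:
$p{\left(j,W \right)} = 200 - 8 j$ ($p{\left(j,W \right)} = - 8 \left(-25 + j\right) = 200 - 8 j$)
$O{\left(S \right)} = 3 - \frac{2 S}{35 + S}$ ($O{\left(S \right)} = 3 - \frac{S + S}{S + 35} = 3 - \frac{2 S}{35 + S}$)
$c = 13421$
$\left(p{\left(\frac{1}{-168 + 74},51 \right)} + O{\left(H{\left(-4 \right)} \right)}\right) + c = \left(\left(200 - \frac{8}{-168 + 74}\right) + \frac{105 - 4}{35 - 4}\right) + 13421 = \left(\left(200 - \frac{8}{-94}\right) + \frac{1}{31} \cdot 101\right) + 13421 = \left(\left(200 - - \frac{4}{47}\right) + \frac{1}{31} \cdot 101\right) + 13421 = \left(\left(200 + \frac{4}{47}\right) + \frac{101}{31}\right) + 13421 = \left(\frac{9404}{47} + \frac{101}{31}\right) + 13421 = \frac{296271}{1457} + 13421 = \frac{19850668}{1457}$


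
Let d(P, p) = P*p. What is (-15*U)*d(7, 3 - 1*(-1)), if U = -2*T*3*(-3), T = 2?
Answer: -15120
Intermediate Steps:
U = 36 (U = -4*3*(-3) = -2*6*(-3) = -12*(-3) = 36)
(-15*U)*d(7, 3 - 1*(-1)) = (-15*36)*(7*(3 - 1*(-1))) = -3780*(3 + 1) = -3780*4 = -540*28 = -15120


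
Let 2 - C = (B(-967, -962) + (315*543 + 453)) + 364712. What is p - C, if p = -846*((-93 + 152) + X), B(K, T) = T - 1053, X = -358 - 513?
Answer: 1221145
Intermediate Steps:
X = -871
B(K, T) = -1053 + T
p = 686952 (p = -846*((-93 + 152) - 871) = -846*(59 - 871) = -846*(-812) = 686952)
C = -534193 (C = 2 - (((-1053 - 962) + (315*543 + 453)) + 364712) = 2 - ((-2015 + (171045 + 453)) + 364712) = 2 - ((-2015 + 171498) + 364712) = 2 - (169483 + 364712) = 2 - 1*534195 = 2 - 534195 = -534193)
p - C = 686952 - 1*(-534193) = 686952 + 534193 = 1221145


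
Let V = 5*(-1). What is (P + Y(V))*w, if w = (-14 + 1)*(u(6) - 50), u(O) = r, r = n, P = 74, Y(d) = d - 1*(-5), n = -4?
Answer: 51948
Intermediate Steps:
V = -5
Y(d) = 5 + d (Y(d) = d + 5 = 5 + d)
r = -4
u(O) = -4
w = 702 (w = (-14 + 1)*(-4 - 50) = -13*(-54) = 702)
(P + Y(V))*w = (74 + (5 - 5))*702 = (74 + 0)*702 = 74*702 = 51948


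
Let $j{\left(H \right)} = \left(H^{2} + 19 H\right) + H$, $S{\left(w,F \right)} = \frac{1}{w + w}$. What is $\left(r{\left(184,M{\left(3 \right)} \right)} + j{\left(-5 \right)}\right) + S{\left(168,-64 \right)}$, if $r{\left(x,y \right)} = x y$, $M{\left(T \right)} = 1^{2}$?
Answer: $\frac{36625}{336} \approx 109.0$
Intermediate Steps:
$S{\left(w,F \right)} = \frac{1}{2 w}$
$j{\left(H \right)} = H^{2} + 20 H$
$M{\left(T \right)} = 1$
$\left(r{\left(184,M{\left(3 \right)} \right)} + j{\left(-5 \right)}\right) + S{\left(168,-64 \right)} = \left(184 \cdot 1 - 5 \left(20 - 5\right)\right) + \frac{1}{2 \cdot 168} = \left(184 - 75\right) + \frac{1}{2} \cdot \frac{1}{168} = \left(184 - 75\right) + \frac{1}{336} = 109 + \frac{1}{336} = \frac{36625}{336}$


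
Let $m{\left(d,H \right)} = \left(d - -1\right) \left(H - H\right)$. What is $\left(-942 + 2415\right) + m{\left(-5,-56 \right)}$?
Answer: $1473$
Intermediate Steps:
$m{\left(d,H \right)} = 0$ ($m{\left(d,H \right)} = \left(d + 1\right) 0 = \left(1 + d\right) 0 = 0$)
$\left(-942 + 2415\right) + m{\left(-5,-56 \right)} = \left(-942 + 2415\right) + 0 = 1473 + 0 = 1473$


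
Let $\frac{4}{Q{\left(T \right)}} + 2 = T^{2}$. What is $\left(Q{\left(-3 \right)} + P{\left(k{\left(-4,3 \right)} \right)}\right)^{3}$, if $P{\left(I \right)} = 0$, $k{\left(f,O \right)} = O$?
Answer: $\frac{64}{343} \approx 0.18659$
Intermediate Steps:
$Q{\left(T \right)} = \frac{4}{-2 + T^{2}}$
$\left(Q{\left(-3 \right)} + P{\left(k{\left(-4,3 \right)} \right)}\right)^{3} = \left(\frac{4}{-2 + \left(-3\right)^{2}} + 0\right)^{3} = \left(\frac{4}{-2 + 9} + 0\right)^{3} = \left(\frac{4}{7} + 0\right)^{3} = \left(\frac{4}{7}\right)^{3} = \frac{64}{343}$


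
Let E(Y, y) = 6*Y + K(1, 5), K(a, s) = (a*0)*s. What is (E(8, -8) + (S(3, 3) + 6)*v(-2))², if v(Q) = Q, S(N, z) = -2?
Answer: 1600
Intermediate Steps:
K(a, s) = 0 (K(a, s) = 0*s = 0)
E(Y, y) = 6*Y (E(Y, y) = 6*Y + 0 = 6*Y)
(E(8, -8) + (S(3, 3) + 6)*v(-2))² = (6*8 + (-2 + 6)*(-2))² = (48 + 4*(-2))² = (48 - 8)² = 40² = 1600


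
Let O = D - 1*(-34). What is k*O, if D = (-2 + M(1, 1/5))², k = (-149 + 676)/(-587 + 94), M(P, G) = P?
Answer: -1085/29 ≈ -37.414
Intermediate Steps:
k = -31/29 (k = 527/(-493) = 527*(-1/493) = -31/29 ≈ -1.0690)
D = 1 (D = (-2 + 1)² = (-1)² = 1)
O = 35 (O = 1 - 1*(-34) = 1 + 34 = 35)
k*O = -31/29*35 = -1085/29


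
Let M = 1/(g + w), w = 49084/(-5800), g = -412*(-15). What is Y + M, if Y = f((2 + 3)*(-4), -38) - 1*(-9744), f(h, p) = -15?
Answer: 87062185891/8948729 ≈ 9729.0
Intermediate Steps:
g = 6180
w = -12271/1450 (w = 49084*(-1/5800) = -12271/1450 ≈ -8.4628)
M = 1450/8948729 (M = 1/(6180 - 12271/1450) = 1/(8948729/1450) = 1450/8948729 ≈ 0.00016203)
Y = 9729 (Y = -15 - 1*(-9744) = -15 + 9744 = 9729)
Y + M = 9729 + 1450/8948729 = 87062185891/8948729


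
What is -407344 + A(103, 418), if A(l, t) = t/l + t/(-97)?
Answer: -4069776412/9991 ≈ -4.0734e+5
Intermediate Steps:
A(l, t) = -t/97 + t/l (A(l, t) = t/l + t*(-1/97) = t/l - t/97 = -t/97 + t/l)
-407344 + A(103, 418) = -407344 + (-1/97*418 + 418/103) = -407344 + (-418/97 + 418*(1/103)) = -407344 + (-418/97 + 418/103) = -407344 - 2508/9991 = -4069776412/9991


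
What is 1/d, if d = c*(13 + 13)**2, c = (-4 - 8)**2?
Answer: 1/97344 ≈ 1.0273e-5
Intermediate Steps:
c = 144 (c = (-12)**2 = 144)
d = 97344 (d = 144*(13 + 13)**2 = 144*26**2 = 144*676 = 97344)
1/d = 1/97344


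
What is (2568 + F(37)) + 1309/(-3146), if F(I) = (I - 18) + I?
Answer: 750345/286 ≈ 2623.6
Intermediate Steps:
F(I) = -18 + 2*I (F(I) = (-18 + I) + I = -18 + 2*I)
(2568 + F(37)) + 1309/(-3146) = (2568 + (-18 + 2*37)) + 1309/(-3146) = (2568 + (-18 + 74)) + 1309*(-1/3146) = (2568 + 56) - 119/286 = 2624 - 119/286 = 750345/286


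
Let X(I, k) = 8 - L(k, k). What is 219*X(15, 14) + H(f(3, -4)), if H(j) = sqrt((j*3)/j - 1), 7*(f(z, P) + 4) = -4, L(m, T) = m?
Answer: -1314 + sqrt(2) ≈ -1312.6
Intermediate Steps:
f(z, P) = -32/7 (f(z, P) = -4 + (1/7)*(-4) = -4 - 4/7 = -32/7)
H(j) = sqrt(2) (H(j) = sqrt((3*j)/j - 1) = sqrt(3 - 1) = sqrt(2))
X(I, k) = 8 - k
219*X(15, 14) + H(f(3, -4)) = 219*(8 - 1*14) + sqrt(2) = 219*(8 - 14) + sqrt(2) = 219*(-6) + sqrt(2) = -1314 + sqrt(2)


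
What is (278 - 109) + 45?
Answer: 214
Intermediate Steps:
(278 - 109) + 45 = 169 + 45 = 214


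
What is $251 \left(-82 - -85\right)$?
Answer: $753$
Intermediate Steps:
$251 \left(-82 - -85\right) = 251 \left(-82 + 85\right) = 251 \cdot 3 = 753$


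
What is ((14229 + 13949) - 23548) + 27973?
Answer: 32603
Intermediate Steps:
((14229 + 13949) - 23548) + 27973 = (28178 - 23548) + 27973 = 4630 + 27973 = 32603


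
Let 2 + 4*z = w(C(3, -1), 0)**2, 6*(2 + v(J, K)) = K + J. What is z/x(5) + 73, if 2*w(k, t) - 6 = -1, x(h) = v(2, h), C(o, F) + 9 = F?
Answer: 2869/40 ≈ 71.725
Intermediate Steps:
v(J, K) = -2 + J/6 + K/6 (v(J, K) = -2 + (K + J)/6 = -2 + (J + K)/6 = -2 + (J/6 + K/6) = -2 + J/6 + K/6)
C(o, F) = -9 + F
x(h) = -5/3 + h/6 (x(h) = -2 + (1/6)*2 + h/6 = -2 + 1/3 + h/6 = -5/3 + h/6)
w(k, t) = 5/2 (w(k, t) = 3 + (1/2)*(-1) = 3 - 1/2 = 5/2)
z = 17/16 (z = -1/2 + (5/2)**2/4 = -1/2 + (1/4)*(25/4) = -1/2 + 25/16 = 17/16 ≈ 1.0625)
z/x(5) + 73 = 17/(16*(-5/3 + (1/6)*5)) + 73 = 17/(16*(-5/3 + 5/6)) + 73 = 17/(16*(-5/6)) + 73 = (17/16)*(-6/5) + 73 = -51/40 + 73 = 2869/40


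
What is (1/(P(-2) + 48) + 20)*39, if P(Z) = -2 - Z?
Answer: 12493/16 ≈ 780.81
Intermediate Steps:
(1/(P(-2) + 48) + 20)*39 = (1/((-2 - 1*(-2)) + 48) + 20)*39 = (1/((-2 + 2) + 48) + 20)*39 = (1/(0 + 48) + 20)*39 = (1/48 + 20)*39 = (961/48)*39 = 12493/16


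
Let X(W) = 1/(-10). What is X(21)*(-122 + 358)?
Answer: -118/5 ≈ -23.600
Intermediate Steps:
X(W) = -1/10
X(21)*(-122 + 358) = -(-122 + 358)/10 = -1/10*236 = -118/5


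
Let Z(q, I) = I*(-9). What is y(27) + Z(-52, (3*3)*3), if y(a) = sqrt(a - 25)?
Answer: -243 + sqrt(2) ≈ -241.59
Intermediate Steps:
Z(q, I) = -9*I
y(a) = sqrt(-25 + a)
y(27) + Z(-52, (3*3)*3) = sqrt(-25 + 27) - 9*3*3*3 = sqrt(2) - 81*3 = sqrt(2) - 9*27 = sqrt(2) - 243 = -243 + sqrt(2)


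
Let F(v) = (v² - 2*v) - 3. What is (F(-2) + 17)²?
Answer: 484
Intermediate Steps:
F(v) = -3 + v² - 2*v
(F(-2) + 17)² = ((-3 + (-2)² - 2*(-2)) + 17)² = ((-3 + 4 + 4) + 17)² = (5 + 17)² = 22² = 484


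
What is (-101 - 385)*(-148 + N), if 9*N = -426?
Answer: 94932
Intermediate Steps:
N = -142/3 (N = (⅑)*(-426) = -142/3 ≈ -47.333)
(-101 - 385)*(-148 + N) = (-101 - 385)*(-148 - 142/3) = -486*(-586/3) = 94932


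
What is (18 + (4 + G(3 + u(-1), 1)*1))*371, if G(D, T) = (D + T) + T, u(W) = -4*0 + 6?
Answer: 12243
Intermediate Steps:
u(W) = 6 (u(W) = 0 + 6 = 6)
G(D, T) = D + 2*T
(18 + (4 + G(3 + u(-1), 1)*1))*371 = (18 + (4 + ((3 + 6) + 2*1)*1))*371 = (18 + (4 + (9 + 2)*1))*371 = (18 + (4 + 11*1))*371 = (18 + (4 + 11))*371 = (18 + 15)*371 = 33*371 = 12243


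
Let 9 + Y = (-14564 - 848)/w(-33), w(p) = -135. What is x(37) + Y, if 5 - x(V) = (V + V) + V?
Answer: -113/135 ≈ -0.83704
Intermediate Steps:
x(V) = 5 - 3*V (x(V) = 5 - ((V + V) + V) = 5 - (2*V + V) = 5 - 3*V)
Y = 14197/135 (Y = -9 + (-14564 - 848)/(-135) = -9 - 15412*(-1/135) = -9 + 15412/135 = 14197/135 ≈ 105.16)
x(37) + Y = (5 - 3*37) + 14197/135 = (5 - 111) + 14197/135 = -106 + 14197/135 = -113/135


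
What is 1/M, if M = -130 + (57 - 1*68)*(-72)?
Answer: 1/662 ≈ 0.0015106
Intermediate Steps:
M = 662 (M = -130 + (57 - 68)*(-72) = -130 - 11*(-72) = -130 + 792 = 662)
1/M = 1/662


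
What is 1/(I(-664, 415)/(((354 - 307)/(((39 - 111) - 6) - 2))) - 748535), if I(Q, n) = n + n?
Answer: -47/35247545 ≈ -1.3334e-6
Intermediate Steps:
I(Q, n) = 2*n
1/(I(-664, 415)/(((354 - 307)/(((39 - 111) - 6) - 2))) - 748535) = 1/((2*415)/(((354 - 307)/(((39 - 111) - 6) - 2))) - 748535) = 1/(830/((47/((-72 - 6) - 2))) - 748535) = 1/(830/((47/(-78 - 2))) - 748535) = 1/(830/((47/(-80))) - 748535) = 1/(830/((47*(-1/80))) - 748535) = 1/(830/(-47/80) - 748535) = 1/(830*(-80/47) - 748535) = 1/(-66400/47 - 748535) = 1/(-35247545/47) = -47/35247545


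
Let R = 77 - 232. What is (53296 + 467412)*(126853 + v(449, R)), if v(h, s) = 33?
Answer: 66070555288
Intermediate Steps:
R = -155
(53296 + 467412)*(126853 + v(449, R)) = (53296 + 467412)*(126853 + 33) = 520708*126886 = 66070555288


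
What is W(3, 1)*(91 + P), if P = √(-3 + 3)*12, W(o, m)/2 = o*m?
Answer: 546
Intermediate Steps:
W(o, m) = 2*m*o (W(o, m) = 2*(o*m) = 2*(m*o) = 2*m*o)
P = 0 (P = √0*12 = 0*12 = 0)
W(3, 1)*(91 + P) = (2*1*3)*(91 + 0) = 6*91 = 546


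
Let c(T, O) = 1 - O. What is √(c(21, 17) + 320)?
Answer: 4*√19 ≈ 17.436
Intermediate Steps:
√(c(21, 17) + 320) = √((1 - 1*17) + 320) = √((1 - 17) + 320) = √(-16 + 320) = √304 = 4*√19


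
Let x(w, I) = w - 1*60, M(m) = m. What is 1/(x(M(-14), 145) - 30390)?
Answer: -1/30464 ≈ -3.2826e-5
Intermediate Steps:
x(w, I) = -60 + w (x(w, I) = w - 60 = -60 + w)
1/(x(M(-14), 145) - 30390) = 1/((-60 - 14) - 30390) = 1/(-74 - 30390) = 1/(-30464) = -1/30464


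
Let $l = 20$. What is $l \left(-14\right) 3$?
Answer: $-840$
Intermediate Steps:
$l \left(-14\right) 3 = 20 \left(-14\right) 3 = \left(-280\right) 3 = -840$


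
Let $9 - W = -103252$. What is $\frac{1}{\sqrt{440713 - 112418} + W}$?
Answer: $\frac{103261}{10662505826} - \frac{\sqrt{328295}}{10662505826} \approx 9.6308 \cdot 10^{-6}$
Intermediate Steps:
$W = 103261$ ($W = 9 - -103252 = 9 + 103252 = 103261$)
$\frac{1}{\sqrt{440713 - 112418} + W} = \frac{1}{\sqrt{440713 - 112418} + 103261} = \frac{1}{\sqrt{328295} + 103261} = \frac{1}{103261 + \sqrt{328295}}$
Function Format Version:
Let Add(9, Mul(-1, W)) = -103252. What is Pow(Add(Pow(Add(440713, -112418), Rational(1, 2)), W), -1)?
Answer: Add(Rational(103261, 10662505826), Mul(Rational(-1, 10662505826), Pow(328295, Rational(1, 2)))) ≈ 9.6308e-6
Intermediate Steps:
W = 103261 (W = Add(9, Mul(-1, -103252)) = Add(9, 103252) = 103261)
Pow(Add(Pow(Add(440713, -112418), Rational(1, 2)), W), -1) = Pow(Add(Pow(Add(440713, -112418), Rational(1, 2)), 103261), -1) = Pow(Add(Pow(328295, Rational(1, 2)), 103261), -1) = Pow(Add(103261, Pow(328295, Rational(1, 2))), -1)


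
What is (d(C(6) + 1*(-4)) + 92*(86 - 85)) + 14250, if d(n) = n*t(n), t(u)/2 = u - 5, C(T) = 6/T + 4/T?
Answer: 129386/9 ≈ 14376.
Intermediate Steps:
C(T) = 10/T
t(u) = -10 + 2*u (t(u) = 2*(u - 5) = 2*(-5 + u) = -10 + 2*u)
d(n) = n*(-10 + 2*n)
(d(C(6) + 1*(-4)) + 92*(86 - 85)) + 14250 = (2*(10/6 + 1*(-4))*(-5 + (10/6 + 1*(-4))) + 92*(86 - 85)) + 14250 = (2*(10*(⅙) - 4)*(-5 + (10*(⅙) - 4)) + 92*1) + 14250 = (2*(5/3 - 4)*(-5 + (5/3 - 4)) + 92) + 14250 = (2*(-7/3)*(-5 - 7/3) + 92) + 14250 = (2*(-7/3)*(-22/3) + 92) + 14250 = (308/9 + 92) + 14250 = 1136/9 + 14250 = 129386/9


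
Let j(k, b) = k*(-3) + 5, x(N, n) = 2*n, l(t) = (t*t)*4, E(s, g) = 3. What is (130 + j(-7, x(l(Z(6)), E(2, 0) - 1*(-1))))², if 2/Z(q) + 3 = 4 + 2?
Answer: 24336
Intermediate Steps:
Z(q) = ⅔ (Z(q) = 2/(-3 + (4 + 2)) = 2/(-3 + 6) = 2/3 = 2*(⅓) = ⅔)
l(t) = 4*t² (l(t) = t²*4 = 4*t²)
j(k, b) = 5 - 3*k (j(k, b) = -3*k + 5 = 5 - 3*k)
(130 + j(-7, x(l(Z(6)), E(2, 0) - 1*(-1))))² = (130 + (5 - 3*(-7)))² = (130 + (5 + 21))² = (130 + 26)² = 156² = 24336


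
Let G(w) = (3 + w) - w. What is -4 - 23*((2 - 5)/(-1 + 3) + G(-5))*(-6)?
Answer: 203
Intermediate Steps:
G(w) = 3
-4 - 23*((2 - 5)/(-1 + 3) + G(-5))*(-6) = -4 - 23*((2 - 5)/(-1 + 3) + 3)*(-6) = -4 - 23*(-3/2 + 3)*(-6) = -4 - 69*(-6)/2 = -4 - 23*(-9) = -4 + 207 = 203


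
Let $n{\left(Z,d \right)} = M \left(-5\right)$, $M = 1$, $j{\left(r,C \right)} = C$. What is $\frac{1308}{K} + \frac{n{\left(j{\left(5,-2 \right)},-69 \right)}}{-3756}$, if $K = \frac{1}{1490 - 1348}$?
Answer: $\frac{697624421}{3756} \approx 1.8574 \cdot 10^{5}$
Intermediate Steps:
$n{\left(Z,d \right)} = -5$ ($n{\left(Z,d \right)} = 1 \left(-5\right) = -5$)
$K = \frac{1}{142}$ ($K = \frac{1}{1490 - 1348} = \frac{1}{142} \approx 0.0070423$)
$\frac{1308}{K} + \frac{n{\left(j{\left(5,-2 \right)},-69 \right)}}{-3756} = 1308 \frac{1}{\frac{1}{142}} - \frac{5}{-3756} = 1308 \cdot 142 - - \frac{5}{3756} = 185736 + \frac{5}{3756} = \frac{697624421}{3756}$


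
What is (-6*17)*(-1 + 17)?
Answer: -1632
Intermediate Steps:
(-6*17)*(-1 + 17) = -102*16 = -1632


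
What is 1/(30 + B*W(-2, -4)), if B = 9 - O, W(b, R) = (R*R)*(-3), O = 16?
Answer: 1/366 ≈ 0.0027322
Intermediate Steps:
W(b, R) = -3*R² (W(b, R) = R²*(-3) = -3*R²)
B = -7 (B = 9 - 1*16 = 9 - 16 = -7)
1/(30 + B*W(-2, -4)) = 1/(30 - (-21)*(-4)²) = 1/(30 - (-21)*16) = 1/(30 - 7*(-48)) = 1/(30 + 336) = 1/366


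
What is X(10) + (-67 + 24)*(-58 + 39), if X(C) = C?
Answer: 827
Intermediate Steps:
X(10) + (-67 + 24)*(-58 + 39) = 10 + (-67 + 24)*(-58 + 39) = 10 - 43*(-19) = 10 + 817 = 827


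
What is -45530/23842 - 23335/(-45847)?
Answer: -765530420/546542087 ≈ -1.4007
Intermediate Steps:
-45530/23842 - 23335/(-45847) = -45530*1/23842 - 23335*(-1/45847) = -22765/11921 + 23335/45847 = -765530420/546542087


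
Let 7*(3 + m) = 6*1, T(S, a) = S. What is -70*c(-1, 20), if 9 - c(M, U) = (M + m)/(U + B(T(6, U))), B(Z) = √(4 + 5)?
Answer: -14710/23 ≈ -639.57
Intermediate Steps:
B(Z) = 3 (B(Z) = √9 = 3)
m = -15/7 (m = -3 + (6*1)/7 = -3 + (⅐)*6 = -3 + 6/7 = -15/7 ≈ -2.1429)
c(M, U) = 9 - (-15/7 + M)/(3 + U) (c(M, U) = 9 - (M - 15/7)/(U + 3) = 9 - (-15/7 + M)/(3 + U))
-70*c(-1, 20) = -70*(204/7 - 1*(-1) + 9*20)/(3 + 20) = -70*(204/7 + 1 + 180)/23 = -70*1471/(23*7) = -70*1471/161 = -14710/23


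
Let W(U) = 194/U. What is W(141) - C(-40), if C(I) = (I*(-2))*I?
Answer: 451394/141 ≈ 3201.4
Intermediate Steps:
C(I) = -2*I² (C(I) = (-2*I)*I = -2*I²)
W(141) - C(-40) = 194/141 - (-2)*(-40)² = 194*(1/141) - (-2)*1600 = 194/141 - 1*(-3200) = 194/141 + 3200 = 451394/141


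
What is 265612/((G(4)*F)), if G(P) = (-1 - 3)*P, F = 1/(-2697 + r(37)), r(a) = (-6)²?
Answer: 176698383/4 ≈ 4.4175e+7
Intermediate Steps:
r(a) = 36
F = -1/2661 (F = 1/(-2697 + 36) = 1/(-2661) = -1/2661 ≈ -0.00037580)
G(P) = -4*P
265612/((G(4)*F)) = 265612/((-4*4*(-1/2661))) = 265612/((-16*(-1/2661))) = 265612/(16/2661) = 265612*(2661/16) = 176698383/4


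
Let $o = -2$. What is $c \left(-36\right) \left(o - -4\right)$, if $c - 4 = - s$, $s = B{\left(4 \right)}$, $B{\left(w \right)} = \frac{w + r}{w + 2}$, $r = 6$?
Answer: $-168$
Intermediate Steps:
$B{\left(w \right)} = \frac{6 + w}{2 + w}$ ($B{\left(w \right)} = \frac{w + 6}{w + 2} = \frac{6 + w}{2 + w}$)
$s = \frac{5}{3}$ ($s = \frac{6 + 4}{2 + 4} = \frac{1}{6} \cdot 10 = \frac{5}{3} \approx 1.6667$)
$c = \frac{7}{3}$ ($c = 4 - \frac{5}{3} = \frac{7}{3} \approx 2.3333$)
$c \left(-36\right) \left(o - -4\right) = \frac{7}{3} \left(-36\right) \left(-2 - -4\right) = - 84 \left(-2 + 4\right) = \left(-84\right) 2 = -168$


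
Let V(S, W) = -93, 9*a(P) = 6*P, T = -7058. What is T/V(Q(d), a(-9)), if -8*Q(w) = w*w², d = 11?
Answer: 7058/93 ≈ 75.892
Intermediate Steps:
Q(w) = -w³/8 (Q(w) = -w*w²/8 = -w³/8)
a(P) = 2*P/3 (a(P) = (6*P)/9 = 2*P/3)
T/V(Q(d), a(-9)) = -7058/(-93) = -7058*(-1/93) = 7058/93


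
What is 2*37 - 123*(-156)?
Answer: 19262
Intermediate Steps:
2*37 - 123*(-156) = 74 + 19188 = 19262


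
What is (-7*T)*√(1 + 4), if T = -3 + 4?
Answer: -7*√5 ≈ -15.652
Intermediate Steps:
T = 1
(-7*T)*√(1 + 4) = (-7*1)*√(1 + 4) = -7*√5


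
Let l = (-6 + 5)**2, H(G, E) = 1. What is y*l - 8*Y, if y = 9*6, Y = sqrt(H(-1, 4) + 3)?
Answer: 38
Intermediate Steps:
Y = 2 (Y = sqrt(1 + 3) = sqrt(4) = 2)
l = 1 (l = (-1)**2 = 1)
y = 54
y*l - 8*Y = 54*1 - 8*2 = 54 - 16 = 38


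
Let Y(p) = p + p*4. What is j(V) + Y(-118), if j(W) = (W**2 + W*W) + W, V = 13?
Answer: -239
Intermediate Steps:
Y(p) = 5*p (Y(p) = p + 4*p = 5*p)
j(W) = W + 2*W**2 (j(W) = (W**2 + W**2) + W = 2*W**2 + W = W + 2*W**2)
j(V) + Y(-118) = 13*(1 + 2*13) + 5*(-118) = 13*(1 + 26) - 590 = 13*27 - 590 = 351 - 590 = -239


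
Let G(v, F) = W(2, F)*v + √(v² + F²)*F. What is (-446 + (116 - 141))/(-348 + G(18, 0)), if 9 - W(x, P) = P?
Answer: 157/62 ≈ 2.5323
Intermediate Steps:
W(x, P) = 9 - P
G(v, F) = F*√(F² + v²) + v*(9 - F) (G(v, F) = (9 - F)*v + √(v² + F²)*F = v*(9 - F) + √(F² + v²)*F = v*(9 - F) + F*√(F² + v²) = F*√(F² + v²) + v*(9 - F))
(-446 + (116 - 141))/(-348 + G(18, 0)) = (-446 + (116 - 141))/(-348 + (0*√(0² + 18²) - 1*18*(-9 + 0))) = (-446 - 25)/(-348 + (0*√(0 + 324) - 1*18*(-9))) = -471/(-348 + (0*√324 + 162)) = -471/(-348 + (0*18 + 162)) = -471/(-348 + (0 + 162)) = -471/(-348 + 162) = -471/(-186) = -471*(-1/186) = 157/62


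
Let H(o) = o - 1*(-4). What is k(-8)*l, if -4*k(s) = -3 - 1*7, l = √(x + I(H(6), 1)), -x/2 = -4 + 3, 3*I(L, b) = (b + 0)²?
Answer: 5*√21/6 ≈ 3.8188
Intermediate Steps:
H(o) = 4 + o (H(o) = o + 4 = 4 + o)
I(L, b) = b²/3 (I(L, b) = (b + 0)²/3 = b²/3)
x = 2 (x = -2*(-4 + 3) = -2*(-1) = 2)
l = √21/3 (l = √(2 + (⅓)*1²) = √(2 + (⅓)*1) = √(2 + ⅓) = √(7/3) = √21/3 ≈ 1.5275)
k(s) = 5/2 (k(s) = -(-3 - 1*7)/4 = -(-3 - 7)/4 = -¼*(-10) = 5/2)
k(-8)*l = 5*(√21/3)/2 = 5*√21/6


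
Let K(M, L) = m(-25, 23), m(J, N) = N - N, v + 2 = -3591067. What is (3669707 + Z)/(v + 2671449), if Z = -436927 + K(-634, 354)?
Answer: -161639/45981 ≈ -3.5153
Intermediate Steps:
v = -3591069 (v = -2 - 3591067 = -3591069)
m(J, N) = 0
K(M, L) = 0
Z = -436927 (Z = -436927 + 0 = -436927)
(3669707 + Z)/(v + 2671449) = (3669707 - 436927)/(-3591069 + 2671449) = 3232780/(-919620) = 3232780*(-1/919620) = -161639/45981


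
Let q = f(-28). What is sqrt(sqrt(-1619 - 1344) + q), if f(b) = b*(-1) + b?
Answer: 2963**(1/4)*sqrt(I) ≈ 5.217 + 5.217*I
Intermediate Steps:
f(b) = 0 (f(b) = -b + b = 0)
q = 0
sqrt(sqrt(-1619 - 1344) + q) = sqrt(sqrt(-1619 - 1344) + 0) = sqrt(sqrt(-2963) + 0) = sqrt(I*sqrt(2963) + 0) = sqrt(I*sqrt(2963)) = 2963**(1/4)*sqrt(I)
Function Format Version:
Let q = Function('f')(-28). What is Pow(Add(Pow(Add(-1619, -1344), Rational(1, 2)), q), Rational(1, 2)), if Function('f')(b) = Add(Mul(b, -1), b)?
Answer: Mul(Pow(2963, Rational(1, 4)), Pow(I, Rational(1, 2))) ≈ Add(5.2170, Mul(5.2170, I))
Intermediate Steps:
Function('f')(b) = 0 (Function('f')(b) = Add(Mul(-1, b), b) = 0)
q = 0
Pow(Add(Pow(Add(-1619, -1344), Rational(1, 2)), q), Rational(1, 2)) = Pow(Add(Pow(Add(-1619, -1344), Rational(1, 2)), 0), Rational(1, 2)) = Pow(Add(Pow(-2963, Rational(1, 2)), 0), Rational(1, 2)) = Pow(Add(Mul(I, Pow(2963, Rational(1, 2))), 0), Rational(1, 2)) = Pow(Mul(I, Pow(2963, Rational(1, 2))), Rational(1, 2)) = Mul(Pow(2963, Rational(1, 4)), Pow(I, Rational(1, 2)))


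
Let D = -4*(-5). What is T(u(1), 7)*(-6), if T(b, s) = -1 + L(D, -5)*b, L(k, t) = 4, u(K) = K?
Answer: -18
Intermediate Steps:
D = 20
T(b, s) = -1 + 4*b
T(u(1), 7)*(-6) = (-1 + 4*1)*(-6) = (-1 + 4)*(-6) = 3*(-6) = -18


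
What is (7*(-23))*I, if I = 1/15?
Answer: -161/15 ≈ -10.733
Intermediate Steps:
I = 1/15 ≈ 0.066667
(7*(-23))*I = (7*(-23))*(1/15) = -161*1/15 = -161/15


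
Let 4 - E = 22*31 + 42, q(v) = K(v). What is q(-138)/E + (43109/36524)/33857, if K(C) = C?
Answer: 7111703411/37097792040 ≈ 0.19170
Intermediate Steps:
q(v) = v
E = -720 (E = 4 - (22*31 + 42) = 4 - (682 + 42) = 4 - 1*724 = 4 - 724 = -720)
q(-138)/E + (43109/36524)/33857 = -138/(-720) + (43109/36524)/33857 = -138*(-1/720) + (43109*(1/36524))*(1/33857) = 23/120 + (43109/36524)*(1/33857) = 23/120 + 43109/1236593068 = 7111703411/37097792040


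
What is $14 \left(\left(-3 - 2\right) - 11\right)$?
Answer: $-224$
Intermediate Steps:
$14 \left(\left(-3 - 2\right) - 11\right) = 14 \left(-5 - 11\right) = 14 \left(-16\right) = -224$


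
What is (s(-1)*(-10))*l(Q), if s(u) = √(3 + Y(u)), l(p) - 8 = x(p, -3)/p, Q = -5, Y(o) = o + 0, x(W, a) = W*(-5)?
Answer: -30*√2 ≈ -42.426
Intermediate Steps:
x(W, a) = -5*W
Y(o) = o
l(p) = 3 (l(p) = 8 + (-5*p)/p = 8 - 5 = 3)
s(u) = √(3 + u)
(s(-1)*(-10))*l(Q) = (√(3 - 1)*(-10))*3 = (√2*(-10))*3 = -10*√2*3 = -30*√2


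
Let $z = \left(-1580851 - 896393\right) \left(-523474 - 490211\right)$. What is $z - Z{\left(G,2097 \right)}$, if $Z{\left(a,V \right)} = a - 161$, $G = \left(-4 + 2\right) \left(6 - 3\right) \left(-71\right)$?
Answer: $2511145083875$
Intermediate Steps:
$z = 2511145084140$ ($z = \left(-2477244\right) \left(-1013685\right) = 2511145084140$)
$G = 426$ ($G = \left(-2\right) 3 \left(-71\right) = \left(-6\right) \left(-71\right) = 426$)
$Z{\left(a,V \right)} = -161 + a$ ($Z{\left(a,V \right)} = a - 161 = -161 + a$)
$z - Z{\left(G,2097 \right)} = 2511145084140 - \left(-161 + 426\right) = 2511145084140 - 265 = 2511145083875$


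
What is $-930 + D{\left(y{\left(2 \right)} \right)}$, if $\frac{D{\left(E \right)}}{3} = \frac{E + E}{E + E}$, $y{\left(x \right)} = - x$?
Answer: $-927$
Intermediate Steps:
$D{\left(E \right)} = 3$ ($D{\left(E \right)} = 3 \frac{E + E}{E + E} = 3 \frac{2 E}{2 E} = 3 \cdot 2 E \frac{1}{2 E} = 3 \cdot 1 = 3$)
$-930 + D{\left(y{\left(2 \right)} \right)} = -930 + 3 = -927$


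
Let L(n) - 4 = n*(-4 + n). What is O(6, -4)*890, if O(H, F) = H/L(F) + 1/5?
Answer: 979/3 ≈ 326.33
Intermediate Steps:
L(n) = 4 + n*(-4 + n)
O(H, F) = 1/5 + H/(4 + F**2 - 4*F) (O(H, F) = H/(4 + F**2 - 4*F) + 1/5 = 1/5 + H/(4 + F**2 - 4*F))
O(6, -4)*890 = (1/5 + 6/(4 + (-4)**2 - 4*(-4)))*890 = (1/5 + 6/(4 + 16 + 16))*890 = (1/5 + 6/36)*890 = (1/5 + 6*(1/36))*890 = (1/5 + 1/6)*890 = (11/30)*890 = 979/3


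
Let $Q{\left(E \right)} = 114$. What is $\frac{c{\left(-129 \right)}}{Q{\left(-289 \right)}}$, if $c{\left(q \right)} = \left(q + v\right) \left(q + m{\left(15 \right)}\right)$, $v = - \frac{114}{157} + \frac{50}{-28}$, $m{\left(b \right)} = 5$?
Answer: $\frac{8960953}{62643} \approx 143.05$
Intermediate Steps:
$v = - \frac{5521}{2198}$ ($v = \left(-114\right) \frac{1}{157} + 50 \left(- \frac{1}{28}\right) = - \frac{114}{157} - \frac{25}{14} = - \frac{5521}{2198} \approx -2.5118$)
$c{\left(q \right)} = \left(5 + q\right) \left(- \frac{5521}{2198} + q\right)$ ($c{\left(q \right)} = \left(q - \frac{5521}{2198}\right) \left(q + 5\right) = \left(- \frac{5521}{2198} + q\right) \left(5 + q\right) = \left(5 + q\right) \left(- \frac{5521}{2198} + q\right)$)
$\frac{c{\left(-129 \right)}}{Q{\left(-289 \right)}} = \frac{- \frac{27605}{2198} + \left(-129\right)^{2} + \frac{5469}{2198} \left(-129\right)}{114} = \left(- \frac{27605}{2198} + 16641 - \frac{705501}{2198}\right) \frac{1}{114} = \frac{17921906}{1099} \cdot \frac{1}{114} = \frac{8960953}{62643}$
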